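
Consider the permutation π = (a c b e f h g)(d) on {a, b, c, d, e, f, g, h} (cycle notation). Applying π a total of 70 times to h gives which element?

h lies in the 7-cycle (a c b e f h g).
On a 7-cycle, π^7 is the identity, so π^70 = π^0 there (70 ≡ 0 mod 7).
So π^70(h) = h.

h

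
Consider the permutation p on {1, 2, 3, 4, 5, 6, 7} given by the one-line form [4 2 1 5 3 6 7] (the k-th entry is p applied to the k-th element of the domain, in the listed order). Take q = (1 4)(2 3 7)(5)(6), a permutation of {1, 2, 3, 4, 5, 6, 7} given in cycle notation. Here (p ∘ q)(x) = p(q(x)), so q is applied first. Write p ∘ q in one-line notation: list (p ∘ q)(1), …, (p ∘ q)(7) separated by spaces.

Chase each element through q then p: 1 → 4 → 5; 2 → 3 → 1; 3 → 7 → 7; 4 → 1 → 4; 5 → 5 → 3; 6 → 6 → 6; 7 → 2 → 2.
So p ∘ q in one-line form is 5 1 7 4 3 6 2.

5 1 7 4 3 6 2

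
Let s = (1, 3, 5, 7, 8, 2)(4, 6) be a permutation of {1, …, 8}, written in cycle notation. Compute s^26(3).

3 lies in the 6-cycle (1, 3, 5, 7, 8, 2).
Powers repeat with period 6 on this cycle, and 26 mod 6 = 2, so s^26(3) = s^2(3).
Stepping 2 places around the cycle: 3 → 5 → 7.

7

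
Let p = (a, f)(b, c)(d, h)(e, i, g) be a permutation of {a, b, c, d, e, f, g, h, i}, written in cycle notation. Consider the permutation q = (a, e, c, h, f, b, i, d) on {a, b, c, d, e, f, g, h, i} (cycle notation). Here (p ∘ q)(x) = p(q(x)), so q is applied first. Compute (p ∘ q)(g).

e

First apply q: q(g) = g, then p(g) = e. Thus (p ∘ q)(g) = e.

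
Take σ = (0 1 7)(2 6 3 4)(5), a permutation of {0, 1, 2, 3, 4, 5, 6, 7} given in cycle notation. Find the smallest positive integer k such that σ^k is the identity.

The disjoint cycles have lengths 4, 3, 1.
The order of σ is the least common multiple of its cycle lengths: lcm(4, 3) = 12.

12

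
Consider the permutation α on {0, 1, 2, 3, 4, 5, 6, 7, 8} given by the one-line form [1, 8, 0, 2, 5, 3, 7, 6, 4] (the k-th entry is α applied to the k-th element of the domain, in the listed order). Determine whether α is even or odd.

odd

In disjoint-cycle form the cycle lengths are 7, 2.
A cycle is odd iff its length is even; α has 1 even-length cycle, so sgn(α) = (−1)^1 and α is odd.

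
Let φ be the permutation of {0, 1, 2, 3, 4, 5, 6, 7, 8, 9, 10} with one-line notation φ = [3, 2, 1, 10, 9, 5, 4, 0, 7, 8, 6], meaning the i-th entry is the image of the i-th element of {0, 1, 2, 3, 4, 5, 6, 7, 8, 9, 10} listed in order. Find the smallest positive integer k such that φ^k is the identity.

8

Writing φ as disjoint cycles, the cycle lengths are 8, 2, 1.
The order of φ is the least common multiple of its cycle lengths: lcm(8, 2) = 8.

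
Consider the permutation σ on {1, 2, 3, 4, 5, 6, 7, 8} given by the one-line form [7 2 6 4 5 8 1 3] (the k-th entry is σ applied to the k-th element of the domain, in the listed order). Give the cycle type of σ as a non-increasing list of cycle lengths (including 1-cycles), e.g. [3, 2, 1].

[3, 2, 1, 1, 1]

The disjoint cycles are (1, 7)(2)(3, 6, 8)(4)(5), with lengths 3, 2, 1, 1, 1 in non-increasing order.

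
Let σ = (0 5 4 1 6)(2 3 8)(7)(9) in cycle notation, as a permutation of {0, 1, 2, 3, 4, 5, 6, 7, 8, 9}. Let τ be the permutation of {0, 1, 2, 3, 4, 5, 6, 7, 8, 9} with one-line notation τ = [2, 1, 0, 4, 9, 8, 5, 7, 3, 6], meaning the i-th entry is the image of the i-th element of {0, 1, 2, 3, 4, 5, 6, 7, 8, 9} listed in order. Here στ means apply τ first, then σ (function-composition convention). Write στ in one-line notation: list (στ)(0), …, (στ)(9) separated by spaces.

(στ)(x) = σ(τ(x)). Computing each image: σ(τ(0)) = σ(2) = 3, σ(τ(1)) = σ(1) = 6, σ(τ(2)) = σ(0) = 5, σ(τ(3)) = σ(4) = 1, σ(τ(4)) = σ(9) = 9, σ(τ(5)) = σ(8) = 2, σ(τ(6)) = σ(5) = 4, σ(τ(7)) = σ(7) = 7, σ(τ(8)) = σ(3) = 8, σ(τ(9)) = σ(6) = 0.
Hence στ = [3 6 5 1 9 2 4 7 8 0].

3 6 5 1 9 2 4 7 8 0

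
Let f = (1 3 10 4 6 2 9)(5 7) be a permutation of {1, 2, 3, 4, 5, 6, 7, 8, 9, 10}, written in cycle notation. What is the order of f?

14

The cycle type of f is (7, 2, 1).
The order of f is the least common multiple of its cycle lengths: lcm(7, 2) = 14.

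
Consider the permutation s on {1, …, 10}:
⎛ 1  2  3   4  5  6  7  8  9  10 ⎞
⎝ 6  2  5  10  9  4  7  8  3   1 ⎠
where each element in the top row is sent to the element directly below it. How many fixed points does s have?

The fixed points (elements with s(x) = x) are {2, 7, 8}, so there are 3.

3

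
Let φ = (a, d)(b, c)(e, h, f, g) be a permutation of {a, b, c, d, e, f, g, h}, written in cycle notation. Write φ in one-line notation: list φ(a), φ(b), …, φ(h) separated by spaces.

d c b a h g e f

Reading each image from the cycles: a↦d, b↦c, c↦b, d↦a, e↦h, f↦g, g↦e, h↦f.
So the one-line form is d c b a h g e f.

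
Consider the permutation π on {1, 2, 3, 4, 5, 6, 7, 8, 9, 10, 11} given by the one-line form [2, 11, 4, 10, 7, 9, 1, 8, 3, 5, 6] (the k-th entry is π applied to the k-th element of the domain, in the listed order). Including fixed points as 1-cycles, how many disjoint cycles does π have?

2

The cycle decomposition is (1, 2, 11, 6, 9, 3, 4, 10, 5, 7)(8), which has 2 cycles (counting 1-cycles).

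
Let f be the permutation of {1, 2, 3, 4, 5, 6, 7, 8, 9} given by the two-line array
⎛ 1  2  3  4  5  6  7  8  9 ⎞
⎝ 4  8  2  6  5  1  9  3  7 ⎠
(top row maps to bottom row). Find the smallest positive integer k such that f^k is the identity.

6

Decomposing into disjoint cycles gives cycle lengths 3, 3, 2, 1.
Since disjoint cycles commute, ord(f) = lcm(3, 3, 2) = 6.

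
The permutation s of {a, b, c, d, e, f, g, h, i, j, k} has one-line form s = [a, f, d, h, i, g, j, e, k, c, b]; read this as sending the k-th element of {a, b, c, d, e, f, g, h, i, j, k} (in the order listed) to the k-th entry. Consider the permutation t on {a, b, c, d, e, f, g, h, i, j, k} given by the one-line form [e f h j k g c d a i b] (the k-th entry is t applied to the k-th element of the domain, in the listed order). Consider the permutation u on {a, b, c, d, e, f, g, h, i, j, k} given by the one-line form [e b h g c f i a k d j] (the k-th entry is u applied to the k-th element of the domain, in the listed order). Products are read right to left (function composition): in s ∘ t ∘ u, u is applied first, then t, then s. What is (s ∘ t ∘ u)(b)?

Chase b: u(b) = b; t(b) = f; s(f) = g. Hence (s ∘ t ∘ u)(b) = g.

g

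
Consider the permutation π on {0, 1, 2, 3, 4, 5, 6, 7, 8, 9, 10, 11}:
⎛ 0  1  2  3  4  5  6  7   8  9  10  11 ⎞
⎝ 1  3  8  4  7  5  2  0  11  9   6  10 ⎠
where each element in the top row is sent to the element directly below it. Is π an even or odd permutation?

even

In disjoint-cycle form the cycle lengths are 5, 5, 1, 1.
A cycle of length ℓ contributes ℓ−1 transpositions, so π is a product of 4 + 4 = 8 transpositions — even.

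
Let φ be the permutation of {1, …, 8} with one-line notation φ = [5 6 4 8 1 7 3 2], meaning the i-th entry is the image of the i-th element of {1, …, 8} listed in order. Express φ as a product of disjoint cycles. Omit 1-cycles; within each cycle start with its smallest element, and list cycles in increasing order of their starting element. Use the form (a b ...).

Iterating φ from 1 gives 1 → 5 → 1; that is the 2-cycle (1 5).
Repeating from the next unused element and collecting all non-trivial cycles gives (1 5)(2 6 7 3 4 8).

(1 5)(2 6 7 3 4 8)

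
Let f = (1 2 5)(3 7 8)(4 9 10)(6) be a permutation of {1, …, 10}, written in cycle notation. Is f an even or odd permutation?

even

The cycle lengths are 3, 3, 3, 1.
A cycle is odd iff its length is even; f has 0 even-length cycles, so sgn(f) = (−1)^0 and f is even.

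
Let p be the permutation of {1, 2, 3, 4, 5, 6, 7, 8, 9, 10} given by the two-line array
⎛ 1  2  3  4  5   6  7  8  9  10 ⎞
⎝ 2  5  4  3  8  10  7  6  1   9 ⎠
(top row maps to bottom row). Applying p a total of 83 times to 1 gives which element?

Tracing 1 → 2 → … returns to 1 after 7 steps, so 1 lies in a 7-cycle (1, 2, 5, 8, 6, 10, 9).
On a 7-cycle, p^7 is the identity, so p^83 = p^6 there (83 ≡ 6 mod 7).
Stepping 6 places around the cycle: 1 → 2 → 5 → 8 → 6 → 10 → 9.

9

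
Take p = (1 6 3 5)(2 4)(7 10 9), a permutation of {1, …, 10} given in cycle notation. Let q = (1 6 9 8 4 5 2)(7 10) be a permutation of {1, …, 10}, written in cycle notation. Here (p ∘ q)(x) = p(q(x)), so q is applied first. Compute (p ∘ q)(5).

(p ∘ q)(5) = p(q(5)). q(5) = 2, then p(2) = 4. So (p ∘ q)(5) = 4.

4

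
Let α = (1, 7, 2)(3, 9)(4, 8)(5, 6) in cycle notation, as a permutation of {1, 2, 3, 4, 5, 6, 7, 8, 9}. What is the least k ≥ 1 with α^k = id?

6

The disjoint cycles have lengths 3, 2, 2, 2.
The order of α is the least common multiple of its cycle lengths: lcm(3, 2, 2, 2) = 6.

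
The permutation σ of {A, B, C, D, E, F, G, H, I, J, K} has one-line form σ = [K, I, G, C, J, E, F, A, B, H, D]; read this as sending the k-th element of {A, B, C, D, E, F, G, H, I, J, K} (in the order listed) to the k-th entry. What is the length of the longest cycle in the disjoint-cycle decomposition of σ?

9

Decomposing into disjoint cycles gives (A K D C G F E J H)(B I); the longest has length 9.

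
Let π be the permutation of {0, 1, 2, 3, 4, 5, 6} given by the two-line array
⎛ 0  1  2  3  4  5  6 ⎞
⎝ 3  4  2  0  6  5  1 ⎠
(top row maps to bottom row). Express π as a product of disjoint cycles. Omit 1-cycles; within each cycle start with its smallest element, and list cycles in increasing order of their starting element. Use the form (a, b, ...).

Start at 0 and follow images: 0 → 3 → 0, giving the cycle (0, 3).
Continuing from each remaining unvisited element yields (0, 3)(1, 4, 6).

(0, 3)(1, 4, 6)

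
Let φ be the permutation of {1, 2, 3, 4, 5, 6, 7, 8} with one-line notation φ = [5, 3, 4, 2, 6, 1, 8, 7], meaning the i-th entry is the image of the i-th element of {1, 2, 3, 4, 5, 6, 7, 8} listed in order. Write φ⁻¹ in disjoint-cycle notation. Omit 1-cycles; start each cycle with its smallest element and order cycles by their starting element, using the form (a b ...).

(1 6 5)(2 4 3)(7 8)

The cycle decomposition of φ is (1 5 6)(2 3 4)(7 8).
Reversing each cycle (and rotating so the smallest element leads) gives φ⁻¹ = (1 6 5)(2 4 3)(7 8).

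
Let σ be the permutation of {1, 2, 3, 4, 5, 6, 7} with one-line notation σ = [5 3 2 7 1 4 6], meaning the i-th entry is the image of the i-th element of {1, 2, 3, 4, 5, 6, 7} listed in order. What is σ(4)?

4 is element number 4 of the domain, and entry number 4 of the one-line form is 7, so σ(4) = 7.

7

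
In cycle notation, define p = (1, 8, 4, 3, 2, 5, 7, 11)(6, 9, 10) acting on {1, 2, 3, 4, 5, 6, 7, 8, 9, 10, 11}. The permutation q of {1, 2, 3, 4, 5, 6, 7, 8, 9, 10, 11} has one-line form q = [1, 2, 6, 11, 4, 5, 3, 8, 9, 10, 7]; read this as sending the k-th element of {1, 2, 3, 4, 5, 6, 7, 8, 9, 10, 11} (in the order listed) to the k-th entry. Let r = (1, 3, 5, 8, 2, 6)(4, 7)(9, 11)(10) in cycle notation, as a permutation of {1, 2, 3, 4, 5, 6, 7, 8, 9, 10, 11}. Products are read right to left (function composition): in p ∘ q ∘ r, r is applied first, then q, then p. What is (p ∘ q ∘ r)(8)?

(p ∘ q ∘ r)(8) = p(q(r(8))). r(8) = 2, then q(2) = 2, then p(2) = 5, so the result is 5.

5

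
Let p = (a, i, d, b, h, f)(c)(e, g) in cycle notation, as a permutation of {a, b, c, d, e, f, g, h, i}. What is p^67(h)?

f

h lies in the 6-cycle (a, i, d, b, h, f).
Since the cycle has length 6, p^67 acts on it the same as p^1 (67 mod 6 = 1).
Stepping 1 place around the cycle: h → f.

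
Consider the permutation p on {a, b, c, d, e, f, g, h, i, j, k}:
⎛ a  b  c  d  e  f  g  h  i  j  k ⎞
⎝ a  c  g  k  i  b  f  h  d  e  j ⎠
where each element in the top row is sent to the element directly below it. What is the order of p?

20

Writing p as disjoint cycles, the cycle lengths are 5, 4, 1, 1.
The order of p is the least common multiple of its cycle lengths: lcm(5, 4) = 20.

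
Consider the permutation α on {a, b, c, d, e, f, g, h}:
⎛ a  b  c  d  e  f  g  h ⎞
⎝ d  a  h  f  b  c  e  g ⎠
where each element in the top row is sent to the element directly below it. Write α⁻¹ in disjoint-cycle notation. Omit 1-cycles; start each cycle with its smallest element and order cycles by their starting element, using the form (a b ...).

First write α in disjoint cycles: (a d f c h g e b).
Reversing each cycle (and rotating so the smallest element leads) gives α⁻¹ = (a b e g h c f d).

(a b e g h c f d)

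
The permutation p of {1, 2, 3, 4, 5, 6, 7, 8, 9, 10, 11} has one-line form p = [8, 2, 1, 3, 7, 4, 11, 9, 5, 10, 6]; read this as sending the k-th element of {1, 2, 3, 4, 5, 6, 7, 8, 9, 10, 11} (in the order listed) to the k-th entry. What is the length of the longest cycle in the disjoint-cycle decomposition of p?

Decomposing into disjoint cycles gives (1 8 9 5 7 11 6 4 3); the longest has length 9.

9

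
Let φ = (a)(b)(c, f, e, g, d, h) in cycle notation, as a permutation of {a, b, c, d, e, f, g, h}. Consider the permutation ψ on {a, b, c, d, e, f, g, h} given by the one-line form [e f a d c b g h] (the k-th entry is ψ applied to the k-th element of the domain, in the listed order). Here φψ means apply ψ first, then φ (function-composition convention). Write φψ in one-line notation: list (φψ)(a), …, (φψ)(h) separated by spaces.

(φψ)(x) = φ(ψ(x)). Computing each image: φ(ψ(a)) = φ(e) = g, φ(ψ(b)) = φ(f) = e, φ(ψ(c)) = φ(a) = a, φ(ψ(d)) = φ(d) = h, φ(ψ(e)) = φ(c) = f, φ(ψ(f)) = φ(b) = b, φ(ψ(g)) = φ(g) = d, φ(ψ(h)) = φ(h) = c.
Hence φψ = [g e a h f b d c].

g e a h f b d c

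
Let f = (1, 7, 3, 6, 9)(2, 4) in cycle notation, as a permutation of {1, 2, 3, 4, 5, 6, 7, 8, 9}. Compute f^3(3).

1

3 lies in the 5-cycle (1, 7, 3, 6, 9).
Advancing 3 steps from 3: 3 → 6 → 9 → 1.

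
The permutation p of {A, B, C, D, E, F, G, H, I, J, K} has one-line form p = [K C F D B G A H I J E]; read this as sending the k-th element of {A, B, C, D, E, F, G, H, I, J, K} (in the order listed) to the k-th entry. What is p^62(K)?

Tracing K → E → … returns to K after 7 steps, so K lies in a 7-cycle (A, K, E, B, C, F, G).
Since the cycle has length 7, p^62 acts on it the same as p^6 (62 mod 7 = 6).
Advancing 6 steps from K: K → E → B → C → F → G → A.

A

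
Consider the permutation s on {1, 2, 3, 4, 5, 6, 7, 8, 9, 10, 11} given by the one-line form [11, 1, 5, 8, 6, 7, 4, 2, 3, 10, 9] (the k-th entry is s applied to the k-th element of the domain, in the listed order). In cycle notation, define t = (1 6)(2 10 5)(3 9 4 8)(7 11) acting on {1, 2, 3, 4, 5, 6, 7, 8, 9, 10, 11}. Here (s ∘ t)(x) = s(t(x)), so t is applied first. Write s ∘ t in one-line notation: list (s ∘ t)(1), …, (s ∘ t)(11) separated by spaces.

7 10 3 2 1 11 9 5 8 6 4

(s ∘ t)(x) = s(t(x)). Computing each image: s(t(1)) = s(6) = 7, s(t(2)) = s(10) = 10, s(t(3)) = s(9) = 3, s(t(4)) = s(8) = 2, s(t(5)) = s(2) = 1, s(t(6)) = s(1) = 11, s(t(7)) = s(11) = 9, s(t(8)) = s(3) = 5, s(t(9)) = s(4) = 8, s(t(10)) = s(5) = 6, s(t(11)) = s(7) = 4.
Hence s ∘ t = [7 10 3 2 1 11 9 5 8 6 4].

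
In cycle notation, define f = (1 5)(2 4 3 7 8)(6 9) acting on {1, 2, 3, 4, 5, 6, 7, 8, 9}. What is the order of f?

The cycle type of f is (5, 2, 2).
Since disjoint cycles commute, ord(f) = lcm(5, 2, 2) = 10.

10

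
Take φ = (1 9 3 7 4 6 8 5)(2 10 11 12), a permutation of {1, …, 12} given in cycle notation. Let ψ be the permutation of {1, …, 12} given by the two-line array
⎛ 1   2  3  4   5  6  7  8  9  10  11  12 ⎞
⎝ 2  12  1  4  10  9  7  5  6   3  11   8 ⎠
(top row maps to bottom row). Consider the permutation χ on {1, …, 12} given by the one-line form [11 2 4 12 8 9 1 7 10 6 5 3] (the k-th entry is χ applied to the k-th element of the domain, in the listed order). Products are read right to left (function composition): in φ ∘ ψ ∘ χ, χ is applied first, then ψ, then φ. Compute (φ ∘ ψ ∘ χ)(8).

Chase 8: χ(8) = 7; ψ(7) = 7; φ(7) = 4. Hence (φ ∘ ψ ∘ χ)(8) = 4.

4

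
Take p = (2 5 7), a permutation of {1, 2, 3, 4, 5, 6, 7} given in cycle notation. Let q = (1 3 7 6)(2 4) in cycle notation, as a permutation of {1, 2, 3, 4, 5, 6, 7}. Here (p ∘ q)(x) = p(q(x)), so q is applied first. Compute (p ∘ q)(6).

(p ∘ q)(6) = p(q(6)). q(6) = 1, then p(1) = 1. So (p ∘ q)(6) = 1.

1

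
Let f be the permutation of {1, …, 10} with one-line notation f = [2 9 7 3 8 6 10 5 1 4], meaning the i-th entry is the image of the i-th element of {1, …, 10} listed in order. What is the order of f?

12

Decomposing into disjoint cycles gives cycle lengths 4, 3, 2, 1.
The order is lcm(4, 3, 2) = 12.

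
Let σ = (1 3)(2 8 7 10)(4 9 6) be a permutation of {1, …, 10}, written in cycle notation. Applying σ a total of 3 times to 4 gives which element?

4 lies in the 3-cycle (4 9 6).
Powers repeat with period 3 on this cycle, and 3 mod 3 = 0, so σ^3(4) = σ^0(4).
So σ^3(4) = 4.

4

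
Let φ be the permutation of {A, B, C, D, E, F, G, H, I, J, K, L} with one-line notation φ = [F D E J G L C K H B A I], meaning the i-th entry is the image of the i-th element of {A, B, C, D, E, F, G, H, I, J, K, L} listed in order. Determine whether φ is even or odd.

odd

In disjoint-cycle form the cycle lengths are 6, 3, 3.
A cycle of length ℓ contributes ℓ−1 transpositions, so φ is a product of 5 + 2 + 2 = 9 transpositions — odd.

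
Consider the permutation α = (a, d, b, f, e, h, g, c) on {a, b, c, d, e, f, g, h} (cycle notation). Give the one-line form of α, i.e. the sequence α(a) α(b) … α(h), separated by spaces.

Reading each image from the cycles: a↦d, b↦f, c↦a, d↦b, e↦h, f↦e, g↦c, h↦g.
Listing these in domain order gives d f a b h e c g.

d f a b h e c g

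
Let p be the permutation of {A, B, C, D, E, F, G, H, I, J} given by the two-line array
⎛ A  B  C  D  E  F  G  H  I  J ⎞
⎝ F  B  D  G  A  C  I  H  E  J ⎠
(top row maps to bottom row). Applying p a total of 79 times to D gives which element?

I

Tracing D → G → … returns to D after 7 steps, so D lies in a 7-cycle (A, F, C, D, G, I, E).
On a 7-cycle, p^7 is the identity, so p^79 = p^2 there (79 ≡ 2 mod 7).
Advancing 2 steps from D: D → G → I.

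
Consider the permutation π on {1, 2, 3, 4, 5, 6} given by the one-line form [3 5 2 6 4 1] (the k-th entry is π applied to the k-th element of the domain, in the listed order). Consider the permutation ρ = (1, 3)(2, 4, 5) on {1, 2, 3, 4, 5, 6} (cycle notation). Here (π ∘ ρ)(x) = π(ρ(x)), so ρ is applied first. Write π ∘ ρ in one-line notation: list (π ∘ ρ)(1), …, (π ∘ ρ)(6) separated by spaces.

2 6 3 4 5 1

For each element, apply ρ then π: 1 → 3 → 2; 2 → 4 → 6; 3 → 1 → 3; 4 → 5 → 4; 5 → 2 → 5; 6 → 6 → 1.
So π ∘ ρ in one-line form is 2 6 3 4 5 1.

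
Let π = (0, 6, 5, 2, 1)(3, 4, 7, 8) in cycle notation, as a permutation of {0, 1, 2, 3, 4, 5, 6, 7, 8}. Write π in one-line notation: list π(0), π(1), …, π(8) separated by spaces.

Reading each image from the cycles: 0↦6, 1↦0, 2↦1, 3↦4, 4↦7, 5↦2, 6↦5, 7↦8, 8↦3.
So the one-line form is 6 0 1 4 7 2 5 8 3.

6 0 1 4 7 2 5 8 3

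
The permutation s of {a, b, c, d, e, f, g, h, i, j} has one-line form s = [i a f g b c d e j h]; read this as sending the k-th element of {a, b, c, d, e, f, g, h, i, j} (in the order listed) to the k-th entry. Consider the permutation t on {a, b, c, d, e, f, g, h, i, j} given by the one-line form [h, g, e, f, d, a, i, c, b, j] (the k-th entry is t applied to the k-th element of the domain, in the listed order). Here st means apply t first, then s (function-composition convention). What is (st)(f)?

i

t(f) = a, then s(a) = i; composing gives (st)(f) = i.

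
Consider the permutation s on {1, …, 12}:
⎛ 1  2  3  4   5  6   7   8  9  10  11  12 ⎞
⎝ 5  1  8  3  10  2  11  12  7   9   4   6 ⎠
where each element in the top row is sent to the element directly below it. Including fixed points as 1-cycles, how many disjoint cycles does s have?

1

The cycle decomposition is (1 5 10 9 7 11 4 3 8 12 6 2), which has 1 cycle (counting 1-cycles).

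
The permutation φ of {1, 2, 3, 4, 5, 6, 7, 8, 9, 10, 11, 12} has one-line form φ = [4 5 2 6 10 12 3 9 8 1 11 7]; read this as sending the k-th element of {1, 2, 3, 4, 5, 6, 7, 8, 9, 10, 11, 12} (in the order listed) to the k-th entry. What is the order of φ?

18

Decomposing into disjoint cycles gives cycle lengths 9, 2, 1.
The order is lcm(9, 2) = 18.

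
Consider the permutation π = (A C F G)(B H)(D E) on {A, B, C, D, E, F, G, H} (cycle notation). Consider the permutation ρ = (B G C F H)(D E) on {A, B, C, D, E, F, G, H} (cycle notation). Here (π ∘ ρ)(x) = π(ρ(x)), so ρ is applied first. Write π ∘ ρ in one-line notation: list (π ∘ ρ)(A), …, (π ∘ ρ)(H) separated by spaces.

C A G D E B F H

(π ∘ ρ)(x) = π(ρ(x)). Computing each image: π(ρ(A)) = π(A) = C, π(ρ(B)) = π(G) = A, π(ρ(C)) = π(F) = G, π(ρ(D)) = π(E) = D, π(ρ(E)) = π(D) = E, π(ρ(F)) = π(H) = B, π(ρ(G)) = π(C) = F, π(ρ(H)) = π(B) = H.
Hence π ∘ ρ = [C A G D E B F H].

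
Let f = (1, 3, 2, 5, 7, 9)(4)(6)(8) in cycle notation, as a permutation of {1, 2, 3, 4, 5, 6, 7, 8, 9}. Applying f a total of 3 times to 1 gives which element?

1 lies in the 6-cycle (1, 3, 2, 5, 7, 9).
Stepping 3 places around the cycle: 1 → 3 → 2 → 5.

5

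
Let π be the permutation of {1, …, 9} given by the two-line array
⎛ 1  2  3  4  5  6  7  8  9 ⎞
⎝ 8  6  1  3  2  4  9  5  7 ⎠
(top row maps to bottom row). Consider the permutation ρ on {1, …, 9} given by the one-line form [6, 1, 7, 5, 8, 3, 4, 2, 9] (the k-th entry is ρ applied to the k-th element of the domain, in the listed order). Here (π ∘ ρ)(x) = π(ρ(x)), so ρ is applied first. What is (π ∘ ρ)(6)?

1

(π ∘ ρ)(6) = π(ρ(6)). ρ(6) = 3, then π(3) = 1. So (π ∘ ρ)(6) = 1.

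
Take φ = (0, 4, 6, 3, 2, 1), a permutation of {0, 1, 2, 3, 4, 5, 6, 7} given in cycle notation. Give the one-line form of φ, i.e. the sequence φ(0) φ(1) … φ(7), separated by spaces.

Each element maps to the next entry in its cycle (wrapping to the front): 0↦4, 1↦0, 2↦1, 3↦2, 4↦6, 5↦5, 6↦3, 7↦7.
Listing these in domain order gives 4 0 1 2 6 5 3 7.

4 0 1 2 6 5 3 7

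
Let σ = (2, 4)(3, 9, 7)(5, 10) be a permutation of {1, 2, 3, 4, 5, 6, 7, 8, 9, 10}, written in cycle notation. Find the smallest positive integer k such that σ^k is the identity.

The disjoint cycles have lengths 3, 2, 2, 1, 1, 1.
The order is lcm(3, 2, 2) = 6.

6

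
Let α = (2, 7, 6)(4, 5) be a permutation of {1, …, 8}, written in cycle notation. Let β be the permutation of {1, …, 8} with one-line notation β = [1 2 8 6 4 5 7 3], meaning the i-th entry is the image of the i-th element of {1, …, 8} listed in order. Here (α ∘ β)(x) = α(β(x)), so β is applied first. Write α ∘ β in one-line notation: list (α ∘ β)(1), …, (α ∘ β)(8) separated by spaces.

(α ∘ β)(x) = α(β(x)). Computing each image: α(β(1)) = α(1) = 1, α(β(2)) = α(2) = 7, α(β(3)) = α(8) = 8, α(β(4)) = α(6) = 2, α(β(5)) = α(4) = 5, α(β(6)) = α(5) = 4, α(β(7)) = α(7) = 6, α(β(8)) = α(3) = 3.
Hence α ∘ β = [1 7 8 2 5 4 6 3].

1 7 8 2 5 4 6 3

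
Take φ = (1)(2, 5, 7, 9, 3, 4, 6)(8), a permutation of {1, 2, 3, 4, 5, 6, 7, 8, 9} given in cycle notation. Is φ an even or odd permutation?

even

The cycle lengths are 7, 1, 1.
A cycle of length ℓ contributes ℓ−1 transpositions, so φ is a product of 6 transpositions — even.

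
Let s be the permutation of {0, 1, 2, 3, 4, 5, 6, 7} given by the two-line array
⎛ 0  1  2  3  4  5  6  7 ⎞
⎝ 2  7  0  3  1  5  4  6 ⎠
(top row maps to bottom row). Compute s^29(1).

7

Tracing 1 → 7 → … returns to 1 after 4 steps, so 1 lies in a 4-cycle (1 7 6 4).
Since the cycle has length 4, s^29 acts on it the same as s^1 (29 mod 4 = 1).
Stepping 1 place around the cycle: 1 → 7.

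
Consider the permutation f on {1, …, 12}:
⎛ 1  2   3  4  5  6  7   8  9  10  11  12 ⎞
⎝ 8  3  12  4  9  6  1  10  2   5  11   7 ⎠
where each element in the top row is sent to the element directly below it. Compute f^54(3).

Tracing 3 → 12 → … returns to 3 after 9 steps, so 3 lies in a 9-cycle (1 8 10 5 9 2 3 12 7).
Since the cycle has length 9, f^54 acts on it the same as f^0 (54 mod 9 = 0).
So f^54(3) = 3.

3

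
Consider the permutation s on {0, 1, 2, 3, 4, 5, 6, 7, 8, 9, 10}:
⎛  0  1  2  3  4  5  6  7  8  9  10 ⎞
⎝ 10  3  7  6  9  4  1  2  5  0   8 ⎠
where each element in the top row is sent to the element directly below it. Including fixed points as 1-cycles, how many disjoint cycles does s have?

The cycle decomposition is (0, 10, 8, 5, 4, 9)(1, 3, 6)(2, 7), which has 3 cycles (counting 1-cycles).

3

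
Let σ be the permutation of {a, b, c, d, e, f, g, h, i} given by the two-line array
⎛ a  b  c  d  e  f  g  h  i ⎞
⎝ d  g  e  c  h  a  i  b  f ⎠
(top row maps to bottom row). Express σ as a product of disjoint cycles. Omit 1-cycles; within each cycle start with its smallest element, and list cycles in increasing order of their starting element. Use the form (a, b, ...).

(a, d, c, e, h, b, g, i, f)

Start at a and follow images: a → d → c → e → h → b → g → i → f → a, giving the cycle (a, d, c, e, h, b, g, i, f).
Repeating from the next unused element and collecting all non-trivial cycles gives (a, d, c, e, h, b, g, i, f).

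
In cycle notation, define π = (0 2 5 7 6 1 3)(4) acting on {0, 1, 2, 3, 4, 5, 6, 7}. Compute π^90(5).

5 lies in the 7-cycle (0 2 5 7 6 1 3).
Since the cycle has length 7, π^90 acts on it the same as π^6 (90 mod 7 = 6).
Advancing 6 steps from 5: 5 → 7 → 6 → 1 → 3 → 0 → 2.

2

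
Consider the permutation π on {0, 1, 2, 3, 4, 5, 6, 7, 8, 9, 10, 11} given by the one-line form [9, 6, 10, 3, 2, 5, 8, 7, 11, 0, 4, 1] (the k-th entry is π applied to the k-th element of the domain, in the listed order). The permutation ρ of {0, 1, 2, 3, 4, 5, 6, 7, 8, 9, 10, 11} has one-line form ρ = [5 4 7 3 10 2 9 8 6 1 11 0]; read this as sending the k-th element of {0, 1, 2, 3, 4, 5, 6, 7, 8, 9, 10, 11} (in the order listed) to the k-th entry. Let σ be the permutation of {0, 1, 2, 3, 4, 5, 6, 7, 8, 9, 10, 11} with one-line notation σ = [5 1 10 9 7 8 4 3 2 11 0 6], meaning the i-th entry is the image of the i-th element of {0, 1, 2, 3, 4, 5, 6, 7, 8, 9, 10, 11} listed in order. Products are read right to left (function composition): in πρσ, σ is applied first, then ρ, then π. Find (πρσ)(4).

11

(πρσ)(4) = π(ρ(σ(4))). σ(4) = 7, then ρ(7) = 8, then π(8) = 11, so the result is 11.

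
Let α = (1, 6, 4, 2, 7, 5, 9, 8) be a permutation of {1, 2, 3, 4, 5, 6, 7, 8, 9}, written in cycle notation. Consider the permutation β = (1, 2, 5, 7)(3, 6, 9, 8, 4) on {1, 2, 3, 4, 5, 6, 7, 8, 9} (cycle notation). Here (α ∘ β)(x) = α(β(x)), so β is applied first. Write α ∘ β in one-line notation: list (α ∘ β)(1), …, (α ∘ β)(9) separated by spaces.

(α ∘ β)(x) = α(β(x)). Computing each image: α(β(1)) = α(2) = 7, α(β(2)) = α(5) = 9, α(β(3)) = α(6) = 4, α(β(4)) = α(3) = 3, α(β(5)) = α(7) = 5, α(β(6)) = α(9) = 8, α(β(7)) = α(1) = 6, α(β(8)) = α(4) = 2, α(β(9)) = α(8) = 1.
Hence α ∘ β = [7 9 4 3 5 8 6 2 1].

7 9 4 3 5 8 6 2 1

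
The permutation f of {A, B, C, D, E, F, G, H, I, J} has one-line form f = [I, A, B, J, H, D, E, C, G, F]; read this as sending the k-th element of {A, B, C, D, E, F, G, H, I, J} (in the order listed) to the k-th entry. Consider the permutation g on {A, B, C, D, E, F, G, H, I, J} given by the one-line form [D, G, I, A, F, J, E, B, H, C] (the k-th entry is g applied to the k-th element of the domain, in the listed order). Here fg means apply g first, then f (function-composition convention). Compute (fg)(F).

First apply g: g(F) = J, then f(J) = F. Thus (fg)(F) = F.

F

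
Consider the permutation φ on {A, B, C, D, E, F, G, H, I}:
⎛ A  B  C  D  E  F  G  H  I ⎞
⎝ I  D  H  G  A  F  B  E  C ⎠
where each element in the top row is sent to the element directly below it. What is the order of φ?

15

Writing φ as disjoint cycles, the cycle lengths are 5, 3, 1.
Since disjoint cycles commute, ord(φ) = lcm(5, 3) = 15.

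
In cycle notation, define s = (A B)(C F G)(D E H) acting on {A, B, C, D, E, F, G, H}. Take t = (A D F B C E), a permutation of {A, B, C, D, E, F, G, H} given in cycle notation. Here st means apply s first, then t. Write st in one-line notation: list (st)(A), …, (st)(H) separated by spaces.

(st)(x) = t(s(x)). Computing each image: t(s(A)) = t(B) = C, t(s(B)) = t(A) = D, t(s(C)) = t(F) = B, t(s(D)) = t(E) = A, t(s(E)) = t(H) = H, t(s(F)) = t(G) = G, t(s(G)) = t(C) = E, t(s(H)) = t(D) = F.
Hence st = [C D B A H G E F].

C D B A H G E F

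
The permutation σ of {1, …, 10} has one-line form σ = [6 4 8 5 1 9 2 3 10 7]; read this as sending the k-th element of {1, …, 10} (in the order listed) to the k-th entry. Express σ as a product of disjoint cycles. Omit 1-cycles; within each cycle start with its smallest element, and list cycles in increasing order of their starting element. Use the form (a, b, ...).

From 1: 1 → 6 → 9 → 10 → 7 → 2 → 4 → 5 → 1, closing the cycle (1, 6, 9, 10, 7, 2, 4, 5).
Repeating from the next unused element and collecting all non-trivial cycles gives (1, 6, 9, 10, 7, 2, 4, 5)(3, 8).

(1, 6, 9, 10, 7, 2, 4, 5)(3, 8)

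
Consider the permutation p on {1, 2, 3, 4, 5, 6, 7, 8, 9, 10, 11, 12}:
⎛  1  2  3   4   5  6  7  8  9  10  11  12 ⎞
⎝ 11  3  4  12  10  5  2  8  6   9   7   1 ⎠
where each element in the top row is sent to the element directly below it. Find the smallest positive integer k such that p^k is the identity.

The disjoint-cycle form of p has cycle lengths 7, 4, 1.
The order of p is the least common multiple of its cycle lengths: lcm(7, 4) = 28.

28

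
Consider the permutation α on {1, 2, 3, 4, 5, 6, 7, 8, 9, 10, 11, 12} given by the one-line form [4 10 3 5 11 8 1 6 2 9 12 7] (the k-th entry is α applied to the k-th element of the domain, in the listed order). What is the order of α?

6

The disjoint-cycle form of α has cycle lengths 6, 3, 2, 1.
The order of α is the least common multiple of its cycle lengths: lcm(6, 3, 2) = 6.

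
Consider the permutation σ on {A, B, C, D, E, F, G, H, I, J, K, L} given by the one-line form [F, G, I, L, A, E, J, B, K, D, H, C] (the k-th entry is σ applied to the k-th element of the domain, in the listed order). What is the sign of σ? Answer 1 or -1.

In disjoint-cycle form the cycle lengths are 9, 3.
A cycle of length ℓ contributes ℓ−1 transpositions, so σ is a product of 8 + 2 = 10 transpositions — even.

1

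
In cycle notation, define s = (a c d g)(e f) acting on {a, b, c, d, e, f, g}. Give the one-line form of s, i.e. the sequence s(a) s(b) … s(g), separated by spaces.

c b d g f e a

Each element maps to the next entry in its cycle (wrapping to the front): a→c, b→b, c→d, d→g, e→f, f→e, g→a.
Listing these in domain order gives c b d g f e a.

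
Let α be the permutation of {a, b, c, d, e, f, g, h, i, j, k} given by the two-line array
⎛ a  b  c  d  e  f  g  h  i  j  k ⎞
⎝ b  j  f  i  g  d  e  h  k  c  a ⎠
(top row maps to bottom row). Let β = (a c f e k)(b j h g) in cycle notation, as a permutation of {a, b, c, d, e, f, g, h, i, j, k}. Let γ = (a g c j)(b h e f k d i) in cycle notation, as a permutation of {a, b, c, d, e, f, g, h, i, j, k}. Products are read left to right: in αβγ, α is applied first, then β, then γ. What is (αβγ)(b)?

e

Apply the permutations in order: α(b) = j, then β(j) = h, then γ(h) = e. So (αβγ)(b) = e.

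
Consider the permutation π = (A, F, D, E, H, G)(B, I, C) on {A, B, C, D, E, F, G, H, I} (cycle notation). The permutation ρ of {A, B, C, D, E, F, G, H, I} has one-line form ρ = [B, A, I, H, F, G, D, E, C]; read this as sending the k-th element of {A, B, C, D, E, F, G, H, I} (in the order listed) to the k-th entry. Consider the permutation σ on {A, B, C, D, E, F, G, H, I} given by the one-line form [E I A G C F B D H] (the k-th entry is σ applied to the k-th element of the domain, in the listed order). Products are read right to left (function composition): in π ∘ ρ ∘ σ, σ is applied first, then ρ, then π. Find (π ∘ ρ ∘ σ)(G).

Chase G: σ(G) = B; ρ(B) = A; π(A) = F. Hence (π ∘ ρ ∘ σ)(G) = F.

F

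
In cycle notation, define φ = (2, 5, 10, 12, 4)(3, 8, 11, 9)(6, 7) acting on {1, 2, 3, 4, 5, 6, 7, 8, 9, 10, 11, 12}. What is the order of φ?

The disjoint cycles have lengths 5, 4, 2, 1.
Since disjoint cycles commute, ord(φ) = lcm(5, 4, 2) = 20.

20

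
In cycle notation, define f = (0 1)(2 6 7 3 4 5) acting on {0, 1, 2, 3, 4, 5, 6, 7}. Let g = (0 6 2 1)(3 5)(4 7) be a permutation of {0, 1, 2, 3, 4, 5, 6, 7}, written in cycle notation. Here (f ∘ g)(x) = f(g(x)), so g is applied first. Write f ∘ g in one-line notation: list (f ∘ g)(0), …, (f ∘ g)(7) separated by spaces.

7 1 0 2 3 4 6 5

(f ∘ g)(x) = f(g(x)). Computing each image: f(g(0)) = f(6) = 7, f(g(1)) = f(0) = 1, f(g(2)) = f(1) = 0, f(g(3)) = f(5) = 2, f(g(4)) = f(7) = 3, f(g(5)) = f(3) = 4, f(g(6)) = f(2) = 6, f(g(7)) = f(4) = 5.
Hence f ∘ g = [7 1 0 2 3 4 6 5].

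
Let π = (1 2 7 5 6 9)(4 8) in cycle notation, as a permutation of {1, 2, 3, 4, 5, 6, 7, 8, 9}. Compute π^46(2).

9

2 lies in the 6-cycle (1 2 7 5 6 9).
On a 6-cycle, π^6 is the identity, so π^46 = π^4 there (46 ≡ 4 mod 6).
Stepping 4 places around the cycle: 2 → 7 → 5 → 6 → 9.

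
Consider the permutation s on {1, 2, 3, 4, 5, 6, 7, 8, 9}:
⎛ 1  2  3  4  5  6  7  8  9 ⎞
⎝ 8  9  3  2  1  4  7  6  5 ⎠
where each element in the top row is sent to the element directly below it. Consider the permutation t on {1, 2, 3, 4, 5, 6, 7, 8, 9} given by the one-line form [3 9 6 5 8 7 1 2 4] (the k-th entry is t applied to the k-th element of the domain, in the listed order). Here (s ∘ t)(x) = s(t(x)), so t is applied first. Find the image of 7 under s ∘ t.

8

First apply t: t(7) = 1, then s(1) = 8. Thus (s ∘ t)(7) = 8.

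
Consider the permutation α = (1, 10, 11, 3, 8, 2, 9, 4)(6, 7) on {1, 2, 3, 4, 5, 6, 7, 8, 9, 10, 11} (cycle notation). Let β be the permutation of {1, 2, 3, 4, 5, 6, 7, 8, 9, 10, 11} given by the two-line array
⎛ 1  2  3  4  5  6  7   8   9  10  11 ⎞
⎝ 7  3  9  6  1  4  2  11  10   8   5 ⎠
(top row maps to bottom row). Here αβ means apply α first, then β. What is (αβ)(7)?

4

α(7) = 6, then β(6) = 4; composing gives (αβ)(7) = 4.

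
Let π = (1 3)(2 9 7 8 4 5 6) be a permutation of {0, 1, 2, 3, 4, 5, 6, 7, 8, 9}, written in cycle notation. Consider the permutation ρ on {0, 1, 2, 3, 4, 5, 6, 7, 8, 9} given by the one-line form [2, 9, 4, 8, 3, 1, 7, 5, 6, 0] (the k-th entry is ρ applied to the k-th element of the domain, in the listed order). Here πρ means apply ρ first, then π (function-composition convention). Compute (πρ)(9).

First apply ρ: ρ(9) = 0, then π(0) = 0. Thus (πρ)(9) = 0.

0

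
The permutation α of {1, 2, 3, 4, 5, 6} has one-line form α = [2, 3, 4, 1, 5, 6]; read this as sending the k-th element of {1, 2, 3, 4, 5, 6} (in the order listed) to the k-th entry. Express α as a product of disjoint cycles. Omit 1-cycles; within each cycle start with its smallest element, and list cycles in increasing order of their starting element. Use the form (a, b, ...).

(1, 2, 3, 4)

From 1: 1 → 2 → 3 → 4 → 1, closing the cycle (1, 2, 3, 4).
Continuing from each remaining unvisited element yields (1, 2, 3, 4).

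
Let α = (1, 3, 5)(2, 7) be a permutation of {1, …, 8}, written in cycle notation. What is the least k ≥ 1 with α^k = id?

The cycle type of α is (3, 2, 1, 1, 1).
The order of α is the least common multiple of its cycle lengths: lcm(3, 2) = 6.

6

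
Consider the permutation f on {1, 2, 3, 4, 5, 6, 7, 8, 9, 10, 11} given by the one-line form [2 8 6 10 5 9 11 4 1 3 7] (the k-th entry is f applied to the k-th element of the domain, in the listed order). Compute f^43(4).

Tracing 4 → 10 → … returns to 4 after 8 steps, so 4 lies in an 8-cycle (1 2 8 4 10 3 6 9).
Powers repeat with period 8 on this cycle, and 43 mod 8 = 3, so f^43(4) = f^3(4).
Stepping 3 places around the cycle: 4 → 10 → 3 → 6.

6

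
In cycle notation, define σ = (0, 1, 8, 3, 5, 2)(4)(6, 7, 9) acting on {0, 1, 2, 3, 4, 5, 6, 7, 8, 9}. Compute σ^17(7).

7 lies in the 3-cycle (6, 7, 9).
Powers repeat with period 3 on this cycle, and 17 mod 3 = 2, so σ^17(7) = σ^2(7).
Advancing 2 steps from 7: 7 → 9 → 6.

6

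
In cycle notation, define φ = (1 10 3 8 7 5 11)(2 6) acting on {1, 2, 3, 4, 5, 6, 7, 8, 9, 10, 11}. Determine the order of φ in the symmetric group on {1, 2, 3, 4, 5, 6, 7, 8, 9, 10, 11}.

14

The disjoint cycles have lengths 7, 2, 1, 1.
The order is lcm(7, 2) = 14.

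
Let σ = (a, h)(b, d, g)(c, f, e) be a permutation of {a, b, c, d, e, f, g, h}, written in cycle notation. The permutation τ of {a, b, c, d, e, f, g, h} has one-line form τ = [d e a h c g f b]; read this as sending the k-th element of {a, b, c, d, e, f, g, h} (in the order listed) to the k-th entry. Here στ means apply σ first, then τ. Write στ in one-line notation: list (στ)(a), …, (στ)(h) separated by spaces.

b h g f a c e d

(στ)(x) = τ(σ(x)). Computing each image: τ(σ(a)) = τ(h) = b, τ(σ(b)) = τ(d) = h, τ(σ(c)) = τ(f) = g, τ(σ(d)) = τ(g) = f, τ(σ(e)) = τ(c) = a, τ(σ(f)) = τ(e) = c, τ(σ(g)) = τ(b) = e, τ(σ(h)) = τ(a) = d.
Hence στ = [b h g f a c e d].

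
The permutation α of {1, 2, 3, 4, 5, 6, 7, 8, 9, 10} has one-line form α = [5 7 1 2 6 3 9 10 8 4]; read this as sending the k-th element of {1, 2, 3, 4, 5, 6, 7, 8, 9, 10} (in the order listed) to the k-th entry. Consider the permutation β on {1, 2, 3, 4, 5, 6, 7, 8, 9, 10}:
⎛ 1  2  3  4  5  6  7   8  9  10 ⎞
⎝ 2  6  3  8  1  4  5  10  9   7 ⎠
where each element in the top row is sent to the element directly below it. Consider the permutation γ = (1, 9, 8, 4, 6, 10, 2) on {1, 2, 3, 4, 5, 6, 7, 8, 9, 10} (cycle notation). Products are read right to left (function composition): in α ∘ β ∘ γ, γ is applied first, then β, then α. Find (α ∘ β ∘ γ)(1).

8

Chase 1: γ(1) = 9; β(9) = 9; α(9) = 8. Hence (α ∘ β ∘ γ)(1) = 8.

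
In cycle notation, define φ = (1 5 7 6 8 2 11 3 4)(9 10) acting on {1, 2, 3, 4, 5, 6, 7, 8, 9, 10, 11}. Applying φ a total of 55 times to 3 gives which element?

3 lies in the 9-cycle (1 5 7 6 8 2 11 3 4).
On a 9-cycle, φ^9 is the identity, so φ^55 = φ^1 there (55 ≡ 1 mod 9).
Advancing 1 step from 3: 3 → 4.

4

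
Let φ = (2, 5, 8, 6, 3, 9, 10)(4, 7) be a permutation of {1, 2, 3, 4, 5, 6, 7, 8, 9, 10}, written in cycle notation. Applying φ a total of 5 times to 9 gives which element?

9 lies in the 7-cycle (2, 5, 8, 6, 3, 9, 10).
Advancing 5 steps from 9: 9 → 10 → 2 → 5 → 8 → 6.

6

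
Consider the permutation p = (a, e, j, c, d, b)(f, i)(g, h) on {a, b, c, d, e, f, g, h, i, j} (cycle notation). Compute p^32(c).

c lies in the 6-cycle (a, e, j, c, d, b).
On a 6-cycle, p^6 is the identity, so p^32 = p^2 there (32 ≡ 2 mod 6).
Stepping 2 places around the cycle: c → d → b.

b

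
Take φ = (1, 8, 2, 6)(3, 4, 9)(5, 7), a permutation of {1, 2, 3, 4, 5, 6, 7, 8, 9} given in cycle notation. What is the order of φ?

The cycle type of φ is (4, 3, 2).
Since disjoint cycles commute, ord(φ) = lcm(4, 3, 2) = 12.

12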